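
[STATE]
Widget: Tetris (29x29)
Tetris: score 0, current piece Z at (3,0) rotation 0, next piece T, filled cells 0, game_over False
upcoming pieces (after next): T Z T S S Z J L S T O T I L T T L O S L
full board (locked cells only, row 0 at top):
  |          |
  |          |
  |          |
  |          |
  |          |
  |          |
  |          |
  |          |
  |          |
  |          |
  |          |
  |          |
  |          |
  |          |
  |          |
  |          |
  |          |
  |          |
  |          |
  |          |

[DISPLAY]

   ▓▓     │Next:             
    ▓▓    │ ▒                
          │▒▒▒               
          │                  
          │                  
          │                  
          │Score:            
          │0                 
          │                  
          │                  
          │                  
          │                  
          │                  
          │                  
          │                  
          │                  
          │                  
          │                  
          │                  
          │                  
          │                  
          │                  
          │                  
          │                  
          │                  
          │                  
          │                  
          │                  
          │                  


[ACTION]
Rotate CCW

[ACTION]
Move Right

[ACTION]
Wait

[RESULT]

          │Next:             
     ▓    │ ▒                
    ▓▓    │▒▒▒               
    ▓     │                  
          │                  
          │                  
          │Score:            
          │0                 
          │                  
          │                  
          │                  
          │                  
          │                  
          │                  
          │                  
          │                  
          │                  
          │                  
          │                  
          │                  
          │                  
          │                  
          │                  
          │                  
          │                  
          │                  
          │                  
          │                  
          │                  


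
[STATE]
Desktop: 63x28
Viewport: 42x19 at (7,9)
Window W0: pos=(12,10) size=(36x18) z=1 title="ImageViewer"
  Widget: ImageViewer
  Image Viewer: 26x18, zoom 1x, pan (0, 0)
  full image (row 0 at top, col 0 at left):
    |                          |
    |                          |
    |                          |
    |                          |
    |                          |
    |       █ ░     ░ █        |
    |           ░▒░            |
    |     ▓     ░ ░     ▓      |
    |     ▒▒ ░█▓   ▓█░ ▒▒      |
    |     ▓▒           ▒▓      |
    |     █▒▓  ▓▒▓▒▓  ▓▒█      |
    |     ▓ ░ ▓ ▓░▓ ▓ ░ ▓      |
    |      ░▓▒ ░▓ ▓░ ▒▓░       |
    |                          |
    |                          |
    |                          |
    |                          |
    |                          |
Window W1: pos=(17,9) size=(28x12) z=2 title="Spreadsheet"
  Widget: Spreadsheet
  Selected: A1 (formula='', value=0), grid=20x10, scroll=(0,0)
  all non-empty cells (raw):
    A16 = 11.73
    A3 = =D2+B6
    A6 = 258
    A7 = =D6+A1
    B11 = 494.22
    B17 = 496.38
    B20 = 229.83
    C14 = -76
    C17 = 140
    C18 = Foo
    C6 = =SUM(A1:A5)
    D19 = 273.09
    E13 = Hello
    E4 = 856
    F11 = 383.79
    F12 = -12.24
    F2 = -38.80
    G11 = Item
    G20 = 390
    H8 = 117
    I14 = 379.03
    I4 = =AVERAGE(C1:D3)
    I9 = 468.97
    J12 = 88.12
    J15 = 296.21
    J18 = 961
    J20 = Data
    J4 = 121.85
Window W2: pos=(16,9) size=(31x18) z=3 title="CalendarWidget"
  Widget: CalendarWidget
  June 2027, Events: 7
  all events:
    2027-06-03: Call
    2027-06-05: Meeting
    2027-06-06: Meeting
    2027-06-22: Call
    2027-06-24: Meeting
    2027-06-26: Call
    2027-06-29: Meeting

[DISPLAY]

         ┏━━━━━━━━━━━━━━━━━━━━━━━━━━━━━┓  
     ┏━━━┃ CalendarWidget              ┃┓ 
     ┃ Im┠─────────────────────────────┨┃ 
     ┠───┃          June 2027          ┃┨ 
     ┃   ┃Mo Tu We Th Fr Sa Su         ┃┃ 
     ┃   ┃    1  2  3*  4  5*  6*      ┃┃ 
     ┃   ┃ 7  8  9 10 11 12 13         ┃┃ 
     ┃   ┃14 15 16 17 18 19 20         ┃┃ 
     ┃   ┃21 22* 23 24* 25 26* 27      ┃┃ 
     ┃   ┃28 29* 30                    ┃┃ 
     ┃   ┃                             ┃┃ 
     ┃   ┃                             ┃┃ 
     ┃   ┃                             ┃┃ 
     ┃   ┃                             ┃┃ 
     ┃   ┃                             ┃┃ 
     ┃   ┃                             ┃┃ 
     ┃   ┃                             ┃┃ 
     ┃   ┗━━━━━━━━━━━━━━━━━━━━━━━━━━━━━┛┃ 
     ┗━━━━━━━━━━━━━━━━━━━━━━━━━━━━━━━━━━┛ 


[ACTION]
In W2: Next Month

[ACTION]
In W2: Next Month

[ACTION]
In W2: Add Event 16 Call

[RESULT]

         ┏━━━━━━━━━━━━━━━━━━━━━━━━━━━━━┓  
     ┏━━━┃ CalendarWidget              ┃┓ 
     ┃ Im┠─────────────────────────────┨┃ 
     ┠───┃         August 2027         ┃┨ 
     ┃   ┃Mo Tu We Th Fr Sa Su         ┃┃ 
     ┃   ┃                   1         ┃┃ 
     ┃   ┃ 2  3  4  5  6  7  8         ┃┃ 
     ┃   ┃ 9 10 11 12 13 14 15         ┃┃ 
     ┃   ┃16* 17 18 19 20 21 22        ┃┃ 
     ┃   ┃23 24 25 26 27 28 29         ┃┃ 
     ┃   ┃30 31                        ┃┃ 
     ┃   ┃                             ┃┃ 
     ┃   ┃                             ┃┃ 
     ┃   ┃                             ┃┃ 
     ┃   ┃                             ┃┃ 
     ┃   ┃                             ┃┃ 
     ┃   ┃                             ┃┃ 
     ┃   ┗━━━━━━━━━━━━━━━━━━━━━━━━━━━━━┛┃ 
     ┗━━━━━━━━━━━━━━━━━━━━━━━━━━━━━━━━━━┛ 


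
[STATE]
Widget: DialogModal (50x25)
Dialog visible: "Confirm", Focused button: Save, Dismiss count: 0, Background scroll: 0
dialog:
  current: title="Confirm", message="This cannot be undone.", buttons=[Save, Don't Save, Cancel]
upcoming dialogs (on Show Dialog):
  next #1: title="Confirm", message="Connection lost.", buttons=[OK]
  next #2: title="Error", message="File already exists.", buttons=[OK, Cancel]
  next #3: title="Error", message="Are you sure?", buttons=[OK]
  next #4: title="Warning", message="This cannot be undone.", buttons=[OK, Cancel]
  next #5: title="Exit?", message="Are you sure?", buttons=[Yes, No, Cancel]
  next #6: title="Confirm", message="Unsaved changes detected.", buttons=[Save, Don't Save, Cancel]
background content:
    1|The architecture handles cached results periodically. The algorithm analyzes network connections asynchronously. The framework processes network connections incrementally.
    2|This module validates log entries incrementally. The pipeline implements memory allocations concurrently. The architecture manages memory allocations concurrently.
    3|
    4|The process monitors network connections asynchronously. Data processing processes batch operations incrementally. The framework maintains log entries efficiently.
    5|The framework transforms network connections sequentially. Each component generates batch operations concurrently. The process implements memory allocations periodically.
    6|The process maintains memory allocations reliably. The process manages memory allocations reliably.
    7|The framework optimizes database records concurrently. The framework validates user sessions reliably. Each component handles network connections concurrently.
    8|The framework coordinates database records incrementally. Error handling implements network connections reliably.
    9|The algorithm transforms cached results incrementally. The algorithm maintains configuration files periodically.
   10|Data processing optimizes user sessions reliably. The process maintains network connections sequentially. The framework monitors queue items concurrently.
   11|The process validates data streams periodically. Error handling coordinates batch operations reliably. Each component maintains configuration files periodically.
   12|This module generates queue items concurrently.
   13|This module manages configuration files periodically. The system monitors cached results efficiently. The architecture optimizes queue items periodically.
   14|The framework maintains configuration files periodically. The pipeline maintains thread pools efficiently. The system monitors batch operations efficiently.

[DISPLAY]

The architecture handles cached results periodical
This module validates log entries incrementally. T
                                                  
The process monitors network connections asynchron
The framework transforms network connections seque
The process maintains memory allocations reliably.
The framework optimizes database records concurren
The framework coordinates database records increme
The algorithm transforms cached results incrementa
Data processing optimizes user sessions reliably. 
The proce┌──────────────────────────────┐ically. E
This modu│           Confirm            │ently.   
This modu│    This cannot be undone.    │eriodical
The frame│ [Save]  Don't Save   Cancel  │es period
         └──────────────────────────────┘         
                                                  
                                                  
                                                  
                                                  
                                                  
                                                  
                                                  
                                                  
                                                  
                                                  


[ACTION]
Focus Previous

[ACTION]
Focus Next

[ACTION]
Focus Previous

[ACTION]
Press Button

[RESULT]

The architecture handles cached results periodical
This module validates log entries incrementally. T
                                                  
The process monitors network connections asynchron
The framework transforms network connections seque
The process maintains memory allocations reliably.
The framework optimizes database records concurren
The framework coordinates database records increme
The algorithm transforms cached results incrementa
Data processing optimizes user sessions reliably. 
The process validates data streams periodically. E
This module generates queue items concurrently.   
This module manages configuration files periodical
The framework maintains configuration files period
                                                  
                                                  
                                                  
                                                  
                                                  
                                                  
                                                  
                                                  
                                                  
                                                  
                                                  


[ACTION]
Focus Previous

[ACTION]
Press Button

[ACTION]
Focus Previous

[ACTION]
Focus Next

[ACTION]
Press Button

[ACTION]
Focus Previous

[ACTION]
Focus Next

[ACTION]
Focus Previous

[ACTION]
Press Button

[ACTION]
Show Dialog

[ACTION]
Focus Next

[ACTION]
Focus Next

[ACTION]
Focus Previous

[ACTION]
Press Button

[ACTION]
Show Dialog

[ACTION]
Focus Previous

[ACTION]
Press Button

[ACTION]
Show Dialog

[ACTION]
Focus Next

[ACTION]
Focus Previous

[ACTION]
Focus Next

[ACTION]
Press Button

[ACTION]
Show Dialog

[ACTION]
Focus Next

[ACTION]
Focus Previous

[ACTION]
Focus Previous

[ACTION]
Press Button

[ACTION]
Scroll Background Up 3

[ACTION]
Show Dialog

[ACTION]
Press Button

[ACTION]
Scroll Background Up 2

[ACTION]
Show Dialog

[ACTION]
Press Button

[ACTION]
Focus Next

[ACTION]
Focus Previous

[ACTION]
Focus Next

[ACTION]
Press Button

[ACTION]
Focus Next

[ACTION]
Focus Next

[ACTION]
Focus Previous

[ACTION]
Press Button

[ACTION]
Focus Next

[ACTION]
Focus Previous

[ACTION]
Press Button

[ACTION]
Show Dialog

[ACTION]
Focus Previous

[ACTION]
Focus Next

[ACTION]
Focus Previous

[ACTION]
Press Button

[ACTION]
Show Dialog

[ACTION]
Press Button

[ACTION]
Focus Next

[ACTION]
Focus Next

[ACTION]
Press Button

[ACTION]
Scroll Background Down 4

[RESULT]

The framework transforms network connections seque
The process maintains memory allocations reliably.
The framework optimizes database records concurren
The framework coordinates database records increme
The algorithm transforms cached results incrementa
Data processing optimizes user sessions reliably. 
The process validates data streams periodically. E
This module generates queue items concurrently.   
This module manages configuration files periodical
The framework maintains configuration files period
                                                  
                                                  
                                                  
                                                  
                                                  
                                                  
                                                  
                                                  
                                                  
                                                  
                                                  
                                                  
                                                  
                                                  
                                                  


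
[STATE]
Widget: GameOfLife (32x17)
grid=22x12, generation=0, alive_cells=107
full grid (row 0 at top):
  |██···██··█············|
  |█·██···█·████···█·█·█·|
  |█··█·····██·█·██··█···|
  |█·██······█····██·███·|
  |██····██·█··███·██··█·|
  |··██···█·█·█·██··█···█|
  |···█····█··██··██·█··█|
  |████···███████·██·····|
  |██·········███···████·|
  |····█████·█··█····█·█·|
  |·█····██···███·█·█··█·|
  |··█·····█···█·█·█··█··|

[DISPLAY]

Gen: 0                          
██···██··█············          
█·██···█·████···█·█·█·          
█··█·····██·█·██··█···          
█·██······█····██·███·          
██····██·█··███·██··█·          
··██···█·█·█·██··█···█          
···█····█··██··██·█··█          
████···███████·██·····          
██·········███···████·          
····█████·█··█····█·█·          
·█····██···███·█·█··█·          
··█·····█···█·█·█··█··          
                                
                                
                                
                                


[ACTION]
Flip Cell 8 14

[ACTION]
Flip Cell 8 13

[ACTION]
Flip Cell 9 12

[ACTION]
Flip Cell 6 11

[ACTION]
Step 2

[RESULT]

Gen: 2                          
█·█··█·█····█·········          
█·█·█···██·█······██··          
█···██·█·█····█··██·█·          
█··█····█·█·········█·          
█·····█·····█·········          
·███·███·█·██······███          
·█··█·█····█·······███          
···█·█··██·····███·█··          
█·██·███··█····███··█·          
██···█···█····█·····██          
········████··█····███          
··············█·······          
                                
                                
                                
                                


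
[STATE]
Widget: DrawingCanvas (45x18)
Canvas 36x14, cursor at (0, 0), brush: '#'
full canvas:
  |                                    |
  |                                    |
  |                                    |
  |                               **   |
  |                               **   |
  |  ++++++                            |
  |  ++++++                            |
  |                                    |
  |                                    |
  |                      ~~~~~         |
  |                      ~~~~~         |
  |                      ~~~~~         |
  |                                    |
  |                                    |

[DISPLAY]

+                                            
                                             
                                             
                               **            
                               **            
  ++++++                                     
  ++++++                                     
                                             
                                             
                      ~~~~~                  
                      ~~~~~                  
                      ~~~~~                  
                                             
                                             
                                             
                                             
                                             
                                             


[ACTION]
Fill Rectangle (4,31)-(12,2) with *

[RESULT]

+                                            
                                             
                                             
                               **            
  *******************************            
  ******************************             
  ******************************             
  ******************************             
  ******************************             
  ******************************             
  ******************************             
  ******************************             
  ******************************             
                                             
                                             
                                             
                                             
                                             


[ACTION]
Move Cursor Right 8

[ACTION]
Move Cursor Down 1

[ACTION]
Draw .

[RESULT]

                                             
        .                                    
                                             
                               **            
  *******************************            
  ******************************             
  ******************************             
  ******************************             
  ******************************             
  ******************************             
  ******************************             
  ******************************             
  ******************************             
                                             
                                             
                                             
                                             
                                             


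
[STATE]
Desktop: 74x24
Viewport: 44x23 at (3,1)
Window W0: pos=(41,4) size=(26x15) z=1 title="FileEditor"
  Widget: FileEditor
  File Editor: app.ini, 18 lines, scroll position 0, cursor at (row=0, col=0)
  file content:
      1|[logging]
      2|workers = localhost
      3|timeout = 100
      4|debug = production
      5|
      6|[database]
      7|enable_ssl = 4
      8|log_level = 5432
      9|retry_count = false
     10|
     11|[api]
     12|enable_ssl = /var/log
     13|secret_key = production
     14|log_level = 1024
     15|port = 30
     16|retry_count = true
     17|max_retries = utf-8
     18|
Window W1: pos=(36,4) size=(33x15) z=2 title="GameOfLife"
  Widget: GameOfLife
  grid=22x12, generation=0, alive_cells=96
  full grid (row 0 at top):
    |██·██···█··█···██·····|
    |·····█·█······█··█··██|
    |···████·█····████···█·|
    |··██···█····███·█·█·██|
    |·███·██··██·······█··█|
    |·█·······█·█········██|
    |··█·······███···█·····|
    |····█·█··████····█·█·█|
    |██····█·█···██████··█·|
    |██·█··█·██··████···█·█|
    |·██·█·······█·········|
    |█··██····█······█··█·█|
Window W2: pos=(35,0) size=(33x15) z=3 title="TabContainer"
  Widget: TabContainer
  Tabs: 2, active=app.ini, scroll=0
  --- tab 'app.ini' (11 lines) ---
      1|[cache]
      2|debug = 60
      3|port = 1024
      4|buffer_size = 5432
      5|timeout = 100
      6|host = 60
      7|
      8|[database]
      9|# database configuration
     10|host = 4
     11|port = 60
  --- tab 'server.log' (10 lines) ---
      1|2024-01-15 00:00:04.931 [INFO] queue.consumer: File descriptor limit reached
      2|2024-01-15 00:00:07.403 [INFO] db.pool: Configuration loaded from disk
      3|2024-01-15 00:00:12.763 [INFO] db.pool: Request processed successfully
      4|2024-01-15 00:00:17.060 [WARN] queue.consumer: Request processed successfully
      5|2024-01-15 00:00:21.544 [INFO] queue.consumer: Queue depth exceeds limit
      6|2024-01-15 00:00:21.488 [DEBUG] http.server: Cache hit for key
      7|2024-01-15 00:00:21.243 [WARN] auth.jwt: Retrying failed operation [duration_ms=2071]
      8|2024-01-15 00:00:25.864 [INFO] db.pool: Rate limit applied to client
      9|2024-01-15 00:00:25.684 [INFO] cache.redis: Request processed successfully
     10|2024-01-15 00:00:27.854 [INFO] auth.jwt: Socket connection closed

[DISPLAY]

                                ┃ TabContain
                                ┠───────────
                                ┃[app.ini]│ 
                                ┃───────────
                                ┃[cache]    
                                ┃debug = 60 
                                ┃port = 1024
                                ┃buffer_size
                                ┃timeout = 1
                                ┃host = 60  
                                ┃           
                                ┃[database] 
                                ┃# database 
                                ┗━━━━━━━━━━━
                                 ┃██····█·█·
                                 ┃██·█··█·██
                                 ┃·██·█·····
                                 ┗━━━━━━━━━━
                                            
                                            
                                            
                                            
                                            


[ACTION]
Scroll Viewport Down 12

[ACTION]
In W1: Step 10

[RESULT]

                                ┃ TabContain
                                ┠───────────
                                ┃[app.ini]│ 
                                ┃───────────
                                ┃[cache]    
                                ┃debug = 60 
                                ┃port = 1024
                                ┃buffer_size
                                ┃timeout = 1
                                ┃host = 60  
                                ┃           
                                ┃[database] 
                                ┃# database 
                                ┗━━━━━━━━━━━
                                 ┃·····██···
                                 ┃··········
                                 ┃········██
                                 ┗━━━━━━━━━━
                                            
                                            
                                            
                                            
                                            


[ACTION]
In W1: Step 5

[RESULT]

                                ┃ TabContain
                                ┠───────────
                                ┃[app.ini]│ 
                                ┃───────────
                                ┃[cache]    
                                ┃debug = 60 
                                ┃port = 1024
                                ┃buffer_size
                                ┃timeout = 1
                                ┃host = 60  
                                ┃           
                                ┃[database] 
                                ┃# database 
                                ┗━━━━━━━━━━━
                                 ┃········██
                                 ┃········█·
                                 ┃··········
                                 ┗━━━━━━━━━━
                                            
                                            
                                            
                                            
                                            


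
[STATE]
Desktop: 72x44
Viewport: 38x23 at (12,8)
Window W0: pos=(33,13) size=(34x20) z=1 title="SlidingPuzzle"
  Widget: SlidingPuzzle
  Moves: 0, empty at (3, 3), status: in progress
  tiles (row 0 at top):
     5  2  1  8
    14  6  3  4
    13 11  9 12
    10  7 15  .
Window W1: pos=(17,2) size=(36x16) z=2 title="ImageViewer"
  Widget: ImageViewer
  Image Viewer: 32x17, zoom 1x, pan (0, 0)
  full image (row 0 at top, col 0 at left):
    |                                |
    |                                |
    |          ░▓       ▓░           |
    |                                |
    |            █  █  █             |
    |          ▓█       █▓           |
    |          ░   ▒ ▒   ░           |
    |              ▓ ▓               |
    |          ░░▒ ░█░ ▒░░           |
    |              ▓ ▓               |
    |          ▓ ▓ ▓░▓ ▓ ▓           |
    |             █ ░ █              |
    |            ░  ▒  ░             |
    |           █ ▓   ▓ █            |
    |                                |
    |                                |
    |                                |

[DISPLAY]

     ┃                                
     ┃            █  █  █             
     ┃          ▓█       █▓           
     ┃          ░   ▒ ▒   ░           
     ┃              ▓ ▓               
     ┃          ░░▒ ░█░ ▒░░           
     ┃              ▓ ▓               
     ┃          ▓ ▓ ▓░▓ ▓ ▓           
     ┃             █ ░ █              
     ┗━━━━━━━━━━━━━━━━━━━━━━━━━━━━━━━━
                     ┃├────┼────┼────┼
                     ┃│ 14 │  6 │  3 │
                     ┃├────┼────┼────┼
                     ┃│ 13 │ 11 │  9 │
                     ┃├────┼────┼────┼
                     ┃│ 10 │  7 │ 15 │
                     ┃└────┴────┴────┴
                     ┃Moves: 0        
                     ┃                
                     ┃                
                     ┃                
                     ┃                
                     ┃                


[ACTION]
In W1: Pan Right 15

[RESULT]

     ┃                                
     ┃█  █                            
     ┃    █▓                          
     ┃ ▒   ░                          
     ┃ ▓                              
     ┃█░ ▒░░                          
     ┃ ▓                              
     ┃░▓ ▓ ▓                          
     ┃░ █                             
     ┗━━━━━━━━━━━━━━━━━━━━━━━━━━━━━━━━
                     ┃├────┼────┼────┼
                     ┃│ 14 │  6 │  3 │
                     ┃├────┼────┼────┼
                     ┃│ 13 │ 11 │  9 │
                     ┃├────┼────┼────┼
                     ┃│ 10 │  7 │ 15 │
                     ┃└────┴────┴────┴
                     ┃Moves: 0        
                     ┃                
                     ┃                
                     ┃                
                     ┃                
                     ┃                


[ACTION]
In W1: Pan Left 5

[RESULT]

     ┃                                
     ┃  █  █  █                       
     ┃▓█       █▓                     
     ┃░   ▒ ▒   ░                     
     ┃    ▓ ▓                         
     ┃░░▒ ░█░ ▒░░                     
     ┃    ▓ ▓                         
     ┃▓ ▓ ▓░▓ ▓ ▓                     
     ┃   █ ░ █                        
     ┗━━━━━━━━━━━━━━━━━━━━━━━━━━━━━━━━
                     ┃├────┼────┼────┼
                     ┃│ 14 │  6 │  3 │
                     ┃├────┼────┼────┼
                     ┃│ 13 │ 11 │  9 │
                     ┃├────┼────┼────┼
                     ┃│ 10 │  7 │ 15 │
                     ┃└────┴────┴────┴
                     ┃Moves: 0        
                     ┃                
                     ┃                
                     ┃                
                     ┃                
                     ┃                


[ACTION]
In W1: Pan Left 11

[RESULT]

     ┃                                
     ┃            █  █  █             
     ┃          ▓█       █▓           
     ┃          ░   ▒ ▒   ░           
     ┃              ▓ ▓               
     ┃          ░░▒ ░█░ ▒░░           
     ┃              ▓ ▓               
     ┃          ▓ ▓ ▓░▓ ▓ ▓           
     ┃             █ ░ █              
     ┗━━━━━━━━━━━━━━━━━━━━━━━━━━━━━━━━
                     ┃├────┼────┼────┼
                     ┃│ 14 │  6 │  3 │
                     ┃├────┼────┼────┼
                     ┃│ 13 │ 11 │  9 │
                     ┃├────┼────┼────┼
                     ┃│ 10 │  7 │ 15 │
                     ┃└────┴────┴────┴
                     ┃Moves: 0        
                     ┃                
                     ┃                
                     ┃                
                     ┃                
                     ┃                


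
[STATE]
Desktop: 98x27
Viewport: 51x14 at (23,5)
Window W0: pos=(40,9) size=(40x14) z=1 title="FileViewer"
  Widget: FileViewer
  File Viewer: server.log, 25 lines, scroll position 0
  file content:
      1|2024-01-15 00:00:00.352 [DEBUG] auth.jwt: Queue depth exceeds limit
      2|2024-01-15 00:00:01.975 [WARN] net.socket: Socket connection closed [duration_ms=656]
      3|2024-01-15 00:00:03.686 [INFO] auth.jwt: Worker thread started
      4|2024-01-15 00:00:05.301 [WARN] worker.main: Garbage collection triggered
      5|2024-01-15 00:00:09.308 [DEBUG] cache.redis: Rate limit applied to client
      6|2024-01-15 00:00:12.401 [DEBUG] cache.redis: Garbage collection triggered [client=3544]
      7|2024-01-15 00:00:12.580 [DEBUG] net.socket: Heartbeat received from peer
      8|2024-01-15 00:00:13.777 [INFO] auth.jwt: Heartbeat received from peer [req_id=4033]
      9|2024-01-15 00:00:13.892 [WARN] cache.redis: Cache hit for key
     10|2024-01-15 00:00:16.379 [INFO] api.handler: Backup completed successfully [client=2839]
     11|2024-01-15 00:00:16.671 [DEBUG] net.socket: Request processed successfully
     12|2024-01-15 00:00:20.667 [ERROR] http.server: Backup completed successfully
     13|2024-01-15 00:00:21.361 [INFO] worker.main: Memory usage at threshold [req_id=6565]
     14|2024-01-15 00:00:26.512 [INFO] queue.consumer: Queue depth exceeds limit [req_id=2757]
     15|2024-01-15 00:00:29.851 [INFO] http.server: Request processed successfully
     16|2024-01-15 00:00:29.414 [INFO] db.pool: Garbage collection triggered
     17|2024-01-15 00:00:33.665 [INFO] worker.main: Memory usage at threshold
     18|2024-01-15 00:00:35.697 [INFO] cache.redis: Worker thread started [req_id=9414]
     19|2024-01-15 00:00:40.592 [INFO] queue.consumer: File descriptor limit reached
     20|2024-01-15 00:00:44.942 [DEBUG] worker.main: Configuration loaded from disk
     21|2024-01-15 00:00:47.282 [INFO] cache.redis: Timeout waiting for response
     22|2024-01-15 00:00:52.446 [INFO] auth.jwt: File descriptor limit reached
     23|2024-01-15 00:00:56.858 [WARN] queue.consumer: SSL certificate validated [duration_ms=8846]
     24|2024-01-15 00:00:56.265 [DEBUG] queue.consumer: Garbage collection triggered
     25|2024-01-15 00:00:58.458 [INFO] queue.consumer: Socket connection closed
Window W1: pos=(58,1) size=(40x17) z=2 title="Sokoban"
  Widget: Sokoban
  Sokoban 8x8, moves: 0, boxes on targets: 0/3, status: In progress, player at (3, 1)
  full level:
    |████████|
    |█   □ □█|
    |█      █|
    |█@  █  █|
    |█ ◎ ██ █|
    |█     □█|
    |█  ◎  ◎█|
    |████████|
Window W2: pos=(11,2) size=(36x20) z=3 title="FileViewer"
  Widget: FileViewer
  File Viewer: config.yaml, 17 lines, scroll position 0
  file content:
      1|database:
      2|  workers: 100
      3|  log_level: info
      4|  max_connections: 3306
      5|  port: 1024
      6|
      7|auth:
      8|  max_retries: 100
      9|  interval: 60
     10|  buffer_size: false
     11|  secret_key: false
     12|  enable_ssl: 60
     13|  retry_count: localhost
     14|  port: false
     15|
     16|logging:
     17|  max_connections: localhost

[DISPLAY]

                      ▲┃           ┃█   □ □█       
100                   █┃           ┃█      █       
: info                ░┃           ┃█@  █  █       
ctions: 3306          ░┃           ┃█ ◎ ██ █       
4                     ░┃━━━━━━━━━━━┃█     □█       
                      ░┃iewer      ┃█  ◎  ◎█       
                      ░┃───────────┃████████       
es: 100               ░┃1-15 00:00:┃Moves: 0  0/3  
 60                   ░┃1-15 00:00:┃               
ze: false             ░┃1-15 00:00:┃               
y: false              ░┃1-15 00:00:┃               
l: 60                 ░┃1-15 00:00:┃               
nt: localhost         ░┃1-15 00:00:┗━━━━━━━━━━━━━━━
se                    ░┃1-15 00:00:12.580 [DEBUG] n


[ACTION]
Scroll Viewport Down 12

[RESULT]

 60                   ░┃1-15 00:00:┃               
ze: false             ░┃1-15 00:00:┃               
y: false              ░┃1-15 00:00:┃               
l: 60                 ░┃1-15 00:00:┃               
nt: localhost         ░┃1-15 00:00:┗━━━━━━━━━━━━━━━
se                    ░┃1-15 00:00:12.580 [DEBUG] n
                      ░┃1-15 00:00:13.777 [INFO] au
                      ▼┃1-15 00:00:13.892 [WARN] ca
━━━━━━━━━━━━━━━━━━━━━━━┛1-15 00:00:16.379 [INFO] ap
                 ┗━━━━━━━━━━━━━━━━━━━━━━━━━━━━━━━━━
                                                   
                                                   
                                                   
                                                   


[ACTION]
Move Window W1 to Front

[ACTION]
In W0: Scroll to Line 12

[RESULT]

 60                   ░┃1-15 00:00:┃               
ze: false             ░┃1-15 00:00:┃               
y: false              ░┃1-15 00:00:┃               
l: 60                 ░┃1-15 00:00:┃               
nt: localhost         ░┃1-15 00:00:┗━━━━━━━━━━━━━━━
se                    ░┃1-15 00:00:35.697 [INFO] ca
                      ░┃1-15 00:00:40.592 [INFO] qu
                      ▼┃1-15 00:00:44.942 [DEBUG] w
━━━━━━━━━━━━━━━━━━━━━━━┛1-15 00:00:47.282 [INFO] ca
                 ┗━━━━━━━━━━━━━━━━━━━━━━━━━━━━━━━━━
                                                   
                                                   
                                                   
                                                   


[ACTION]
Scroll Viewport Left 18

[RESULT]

      ┃  interval: 60                   ░┃1-15 00:0
      ┃  buffer_size: false             ░┃1-15 00:0
      ┃  secret_key: false              ░┃1-15 00:0
      ┃  enable_ssl: 60                 ░┃1-15 00:0
      ┃  retry_count: localhost         ░┃1-15 00:0
      ┃  port: false                    ░┃1-15 00:0
      ┃                                 ░┃1-15 00:0
      ┃logging:                         ▼┃1-15 00:0
      ┗━━━━━━━━━━━━━━━━━━━━━━━━━━━━━━━━━━┛1-15 00:0
                                   ┗━━━━━━━━━━━━━━━
                                                   
                                                   
                                                   
                                                   


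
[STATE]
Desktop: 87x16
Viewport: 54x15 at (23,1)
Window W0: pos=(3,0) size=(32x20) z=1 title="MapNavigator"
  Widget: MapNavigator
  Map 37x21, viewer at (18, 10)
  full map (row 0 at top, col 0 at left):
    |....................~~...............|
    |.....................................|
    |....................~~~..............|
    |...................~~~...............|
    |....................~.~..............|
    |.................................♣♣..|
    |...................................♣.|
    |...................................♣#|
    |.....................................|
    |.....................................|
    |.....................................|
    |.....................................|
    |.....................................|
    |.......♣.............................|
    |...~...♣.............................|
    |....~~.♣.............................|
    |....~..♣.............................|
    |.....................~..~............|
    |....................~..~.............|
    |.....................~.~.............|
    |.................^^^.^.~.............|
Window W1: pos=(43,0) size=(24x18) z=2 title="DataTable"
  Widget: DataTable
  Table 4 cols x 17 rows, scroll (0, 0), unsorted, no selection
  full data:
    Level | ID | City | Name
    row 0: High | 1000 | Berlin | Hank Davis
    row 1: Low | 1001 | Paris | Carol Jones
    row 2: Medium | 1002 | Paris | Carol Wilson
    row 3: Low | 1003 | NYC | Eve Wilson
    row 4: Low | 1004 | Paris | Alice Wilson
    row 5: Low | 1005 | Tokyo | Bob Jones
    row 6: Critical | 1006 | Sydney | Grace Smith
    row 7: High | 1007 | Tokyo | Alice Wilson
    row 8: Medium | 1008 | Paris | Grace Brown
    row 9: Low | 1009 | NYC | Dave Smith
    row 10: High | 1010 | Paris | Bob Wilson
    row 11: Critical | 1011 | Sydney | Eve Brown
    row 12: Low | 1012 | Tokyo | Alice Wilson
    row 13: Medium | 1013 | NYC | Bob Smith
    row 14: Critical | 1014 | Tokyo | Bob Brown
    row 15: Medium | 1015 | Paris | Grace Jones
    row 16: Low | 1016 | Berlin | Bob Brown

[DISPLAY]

           ┃        ┃ DataTable            ┃          
───────────┨        ┠──────────────────────┨          
~..........┃        ┃Level   │ID  │City  │N┃          
...........┃        ┃────────┼────┼──────┼─┃          
~..........┃        ┃High    │1000│Berlin│H┃          
...........┃        ┃Low     │1001│Paris │C┃          
...........┃        ┃Medium  │1002│Paris │C┃          
...........┃        ┃Low     │1003│NYC   │E┃          
...........┃        ┃Low     │1004│Paris │A┃          
...........┃        ┃Low     │1005│Tokyo │B┃          
...........┃        ┃Critical│1006│Sydney│G┃          
...........┃        ┃High    │1007│Tokyo │A┃          
...........┃        ┃Medium  │1008│Paris │G┃          
...........┃        ┃Low     │1009│NYC   │D┃          
...........┃        ┃High    │1010│Paris │B┃          


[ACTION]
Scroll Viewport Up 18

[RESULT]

━━━━━━━━━━━┓        ┏━━━━━━━━━━━━━━━━━━━━━━┓          
           ┃        ┃ DataTable            ┃          
───────────┨        ┠──────────────────────┨          
~..........┃        ┃Level   │ID  │City  │N┃          
...........┃        ┃────────┼────┼──────┼─┃          
~..........┃        ┃High    │1000│Berlin│H┃          
...........┃        ┃Low     │1001│Paris │C┃          
...........┃        ┃Medium  │1002│Paris │C┃          
...........┃        ┃Low     │1003│NYC   │E┃          
...........┃        ┃Low     │1004│Paris │A┃          
...........┃        ┃Low     │1005│Tokyo │B┃          
...........┃        ┃Critical│1006│Sydney│G┃          
...........┃        ┃High    │1007│Tokyo │A┃          
...........┃        ┃Medium  │1008│Paris │G┃          
...........┃        ┃Low     │1009│NYC   │D┃          


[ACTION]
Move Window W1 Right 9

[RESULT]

━━━━━━━━━━━┓                 ┏━━━━━━━━━━━━━━━━━━━━━━┓ 
           ┃                 ┃ DataTable            ┃ 
───────────┨                 ┠──────────────────────┨ 
~..........┃                 ┃Level   │ID  │City  │N┃ 
...........┃                 ┃────────┼────┼──────┼─┃ 
~..........┃                 ┃High    │1000│Berlin│H┃ 
...........┃                 ┃Low     │1001│Paris │C┃ 
...........┃                 ┃Medium  │1002│Paris │C┃ 
...........┃                 ┃Low     │1003│NYC   │E┃ 
...........┃                 ┃Low     │1004│Paris │A┃ 
...........┃                 ┃Low     │1005│Tokyo │B┃ 
...........┃                 ┃Critical│1006│Sydney│G┃ 
...........┃                 ┃High    │1007│Tokyo │A┃ 
...........┃                 ┃Medium  │1008│Paris │G┃ 
...........┃                 ┃Low     │1009│NYC   │D┃ 


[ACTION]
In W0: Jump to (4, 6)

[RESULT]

━━━━━━━━━━━┓                 ┏━━━━━━━━━━━━━━━━━━━━━━┓ 
           ┃                 ┃ DataTable            ┃ 
───────────┨                 ┠──────────────────────┨ 
           ┃                 ┃Level   │ID  │City  │N┃ 
           ┃                 ┃────────┼────┼──────┼─┃ 
...........┃                 ┃High    │1000│Berlin│H┃ 
...........┃                 ┃Low     │1001│Paris │C┃ 
...........┃                 ┃Medium  │1002│Paris │C┃ 
...........┃                 ┃Low     │1003│NYC   │E┃ 
...........┃                 ┃Low     │1004│Paris │A┃ 
...........┃                 ┃Low     │1005│Tokyo │B┃ 
...........┃                 ┃Critical│1006│Sydney│G┃ 
...........┃                 ┃High    │1007│Tokyo │A┃ 
...........┃                 ┃Medium  │1008│Paris │G┃ 
...........┃                 ┃Low     │1009│NYC   │D┃ 


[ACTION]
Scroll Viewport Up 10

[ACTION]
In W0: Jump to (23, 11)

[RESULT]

━━━━━━━━━━━┓                 ┏━━━━━━━━━━━━━━━━━━━━━━┓ 
           ┃                 ┃ DataTable            ┃ 
───────────┨                 ┠──────────────────────┨ 
.......... ┃                 ┃Level   │ID  │City  │N┃ 
.......... ┃                 ┃────────┼────┼──────┼─┃ 
......♣♣.. ┃                 ┃High    │1000│Berlin│H┃ 
........♣. ┃                 ┃Low     │1001│Paris │C┃ 
........♣# ┃                 ┃Medium  │1002│Paris │C┃ 
.......... ┃                 ┃Low     │1003│NYC   │E┃ 
.......... ┃                 ┃Low     │1004│Paris │A┃ 
.......... ┃                 ┃Low     │1005│Tokyo │B┃ 
.......... ┃                 ┃Critical│1006│Sydney│G┃ 
.......... ┃                 ┃High    │1007│Tokyo │A┃ 
.......... ┃                 ┃Medium  │1008│Paris │G┃ 
.......... ┃                 ┃Low     │1009│NYC   │D┃ 
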